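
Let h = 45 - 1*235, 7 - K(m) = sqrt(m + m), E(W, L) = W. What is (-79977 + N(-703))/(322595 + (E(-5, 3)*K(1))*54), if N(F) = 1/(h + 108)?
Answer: -84128810843/337353088018 + 35413821*sqrt(2)/168676544009 ≈ -0.24908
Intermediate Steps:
K(m) = 7 - sqrt(2)*sqrt(m) (K(m) = 7 - sqrt(m + m) = 7 - sqrt(2*m) = 7 - sqrt(2)*sqrt(m))
h = -190 (h = 45 - 235 = -190)
N(F) = -1/82 (N(F) = 1/(-190 + 108) = 1/(-82) = -1/82)
(-79977 + N(-703))/(322595 + (E(-5, 3)*K(1))*54) = (-79977 - 1/82)/(322595 - 5*(7 - sqrt(2)*sqrt(1))*54) = -6558115/(82*(322595 - 5*(7 - 1*sqrt(2)*1)*54)) = -6558115/(82*(322595 - 5*(7 - sqrt(2))*54)) = -6558115/(82*(322595 + (-35 + 5*sqrt(2))*54)) = -6558115/(82*(322595 + (-1890 + 270*sqrt(2)))) = -6558115/(82*(320705 + 270*sqrt(2)))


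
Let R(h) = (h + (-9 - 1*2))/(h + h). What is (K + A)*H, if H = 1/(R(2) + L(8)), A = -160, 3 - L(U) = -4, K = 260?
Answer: 400/19 ≈ 21.053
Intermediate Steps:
R(h) = (-11 + h)/(2*h) (R(h) = (h + (-9 - 2))/((2*h)) = (h - 11)*(1/(2*h)) = (-11 + h)*(1/(2*h)) = (-11 + h)/(2*h))
L(U) = 7 (L(U) = 3 - 1*(-4) = 3 + 4 = 7)
H = 4/19 (H = 1/((1/2)*(-11 + 2)/2 + 7) = 1/((1/2)*(1/2)*(-9) + 7) = 1/(-9/4 + 7) = 1/(19/4) = 4/19 ≈ 0.21053)
(K + A)*H = (260 - 160)*(4/19) = 100*(4/19) = 400/19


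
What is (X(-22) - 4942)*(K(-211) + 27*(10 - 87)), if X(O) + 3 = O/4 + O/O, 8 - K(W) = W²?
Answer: 230607104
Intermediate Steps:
K(W) = 8 - W²
X(O) = -2 + O/4 (X(O) = -3 + (O/4 + O/O) = -3 + (O*(¼) + 1) = -3 + (O/4 + 1) = -3 + (1 + O/4) = -2 + O/4)
(X(-22) - 4942)*(K(-211) + 27*(10 - 87)) = ((-2 + (¼)*(-22)) - 4942)*((8 - 1*(-211)²) + 27*(10 - 87)) = ((-2 - 11/2) - 4942)*((8 - 1*44521) + 27*(-77)) = (-15/2 - 4942)*((8 - 44521) - 2079) = -9899*(-44513 - 2079)/2 = -9899/2*(-46592) = 230607104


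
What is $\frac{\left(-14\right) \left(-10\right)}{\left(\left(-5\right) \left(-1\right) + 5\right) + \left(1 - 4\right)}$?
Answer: $20$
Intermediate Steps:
$\frac{\left(-14\right) \left(-10\right)}{\left(\left(-5\right) \left(-1\right) + 5\right) + \left(1 - 4\right)} = \frac{140}{\left(5 + 5\right) + \left(1 - 4\right)} = \frac{140}{10 - 3} = \frac{140}{7} = 140 \cdot \frac{1}{7} = 20$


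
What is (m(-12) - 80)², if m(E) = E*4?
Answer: 16384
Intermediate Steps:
m(E) = 4*E
(m(-12) - 80)² = (4*(-12) - 80)² = (-48 - 80)² = (-128)² = 16384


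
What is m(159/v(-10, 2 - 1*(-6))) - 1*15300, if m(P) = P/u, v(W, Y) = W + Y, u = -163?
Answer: -4987641/326 ≈ -15300.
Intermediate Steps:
m(P) = -P/163 (m(P) = P/(-163) = P*(-1/163) = -P/163)
m(159/v(-10, 2 - 1*(-6))) - 1*15300 = -159/(163*(-10 + (2 - 1*(-6)))) - 1*15300 = -159/(163*(-10 + (2 + 6))) - 15300 = -159/(163*(-10 + 8)) - 15300 = -159/(163*(-2)) - 15300 = -159*(-1)/(163*2) - 15300 = -1/163*(-159/2) - 15300 = 159/326 - 15300 = -4987641/326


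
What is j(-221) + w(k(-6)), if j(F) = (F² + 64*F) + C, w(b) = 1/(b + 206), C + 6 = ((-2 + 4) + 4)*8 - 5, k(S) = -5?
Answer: 6981535/201 ≈ 34734.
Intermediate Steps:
C = 37 (C = -6 + (((-2 + 4) + 4)*8 - 5) = -6 + ((2 + 4)*8 - 5) = -6 + (6*8 - 5) = -6 + (48 - 5) = -6 + 43 = 37)
w(b) = 1/(206 + b)
j(F) = 37 + F² + 64*F (j(F) = (F² + 64*F) + 37 = 37 + F² + 64*F)
j(-221) + w(k(-6)) = (37 + (-221)² + 64*(-221)) + 1/(206 - 5) = (37 + 48841 - 14144) + 1/201 = 34734 + 1/201 = 6981535/201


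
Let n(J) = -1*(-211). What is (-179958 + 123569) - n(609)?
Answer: -56600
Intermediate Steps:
n(J) = 211
(-179958 + 123569) - n(609) = (-179958 + 123569) - 1*211 = -56389 - 211 = -56600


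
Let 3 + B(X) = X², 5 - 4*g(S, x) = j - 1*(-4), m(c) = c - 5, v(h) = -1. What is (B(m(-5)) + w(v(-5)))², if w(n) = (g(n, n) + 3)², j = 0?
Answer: 2961841/256 ≈ 11570.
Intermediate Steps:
m(c) = -5 + c
g(S, x) = ¼ (g(S, x) = 5/4 - (0 - 1*(-4))/4 = 5/4 - (0 + 4)/4 = 5/4 - ¼*4 = 5/4 - 1 = ¼)
B(X) = -3 + X²
w(n) = 169/16 (w(n) = (¼ + 3)² = (13/4)² = 169/16)
(B(m(-5)) + w(v(-5)))² = ((-3 + (-5 - 5)²) + 169/16)² = ((-3 + (-10)²) + 169/16)² = ((-3 + 100) + 169/16)² = (97 + 169/16)² = (1721/16)² = 2961841/256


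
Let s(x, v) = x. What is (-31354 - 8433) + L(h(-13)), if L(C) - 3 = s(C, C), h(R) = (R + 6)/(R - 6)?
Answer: -755889/19 ≈ -39784.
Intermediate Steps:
h(R) = (6 + R)/(-6 + R)
L(C) = 3 + C
(-31354 - 8433) + L(h(-13)) = (-31354 - 8433) + (3 + (6 - 13)/(-6 - 13)) = -39787 + (3 - 7/(-19)) = -39787 + (3 - 1/19*(-7)) = -39787 + (3 + 7/19) = -39787 + 64/19 = -755889/19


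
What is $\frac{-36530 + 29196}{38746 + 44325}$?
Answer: $- \frac{7334}{83071} \approx -0.088286$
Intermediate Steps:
$\frac{-36530 + 29196}{38746 + 44325} = - \frac{7334}{83071}$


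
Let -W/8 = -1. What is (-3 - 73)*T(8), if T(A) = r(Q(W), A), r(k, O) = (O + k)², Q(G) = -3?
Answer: -1900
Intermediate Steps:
W = 8 (W = -8*(-1) = 8)
T(A) = (-3 + A)² (T(A) = (A - 3)² = (-3 + A)²)
(-3 - 73)*T(8) = (-3 - 73)*(-3 + 8)² = -76*5² = -76*25 = -1900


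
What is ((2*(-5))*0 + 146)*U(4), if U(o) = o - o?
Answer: 0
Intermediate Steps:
U(o) = 0
((2*(-5))*0 + 146)*U(4) = ((2*(-5))*0 + 146)*0 = (-10*0 + 146)*0 = (0 + 146)*0 = 146*0 = 0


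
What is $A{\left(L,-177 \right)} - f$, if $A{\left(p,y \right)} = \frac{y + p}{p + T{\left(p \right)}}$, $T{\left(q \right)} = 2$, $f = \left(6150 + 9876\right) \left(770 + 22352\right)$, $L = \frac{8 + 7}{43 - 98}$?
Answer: $- \frac{7040512218}{19} \approx -3.7055 \cdot 10^{8}$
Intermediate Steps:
$L = - \frac{3}{11}$ ($L = \frac{15}{-55} = 15 \left(- \frac{1}{55}\right) = - \frac{3}{11} \approx -0.27273$)
$f = 370553172$ ($f = 16026 \cdot 23122 = 370553172$)
$A{\left(p,y \right)} = \frac{p + y}{2 + p}$ ($A{\left(p,y \right)} = \frac{y + p}{p + 2} = \frac{p + y}{2 + p}$)
$A{\left(L,-177 \right)} - f = \frac{- \frac{3}{11} - 177}{2 - \frac{3}{11}} - 370553172 = \frac{1}{\frac{19}{11}} \left(- \frac{1950}{11}\right) - 370553172 = \frac{11}{19} \left(- \frac{1950}{11}\right) - 370553172 = - \frac{1950}{19} - 370553172 = - \frac{7040512218}{19}$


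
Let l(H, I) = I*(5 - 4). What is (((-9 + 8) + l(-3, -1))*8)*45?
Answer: -720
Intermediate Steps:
l(H, I) = I (l(H, I) = I*1 = I)
(((-9 + 8) + l(-3, -1))*8)*45 = (((-9 + 8) - 1)*8)*45 = ((-1 - 1)*8)*45 = -2*8*45 = -16*45 = -720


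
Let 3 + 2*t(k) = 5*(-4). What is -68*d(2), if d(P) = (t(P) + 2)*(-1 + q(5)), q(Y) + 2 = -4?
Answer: -4522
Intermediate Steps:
t(k) = -23/2 (t(k) = -3/2 + (5*(-4))/2 = -3/2 + (1/2)*(-20) = -3/2 - 10 = -23/2)
q(Y) = -6 (q(Y) = -2 - 4 = -6)
d(P) = 133/2 (d(P) = (-23/2 + 2)*(-1 - 6) = -19/2*(-7) = 133/2)
-68*d(2) = -68*133/2 = -4522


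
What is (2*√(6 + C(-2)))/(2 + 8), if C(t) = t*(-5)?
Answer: ⅘ ≈ 0.80000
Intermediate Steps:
C(t) = -5*t
(2*√(6 + C(-2)))/(2 + 8) = (2*√(6 - 5*(-2)))/(2 + 8) = (2*√(6 + 10))/10 = (2*√16)*(⅒) = (2*4)*(⅒) = 8*(⅒) = ⅘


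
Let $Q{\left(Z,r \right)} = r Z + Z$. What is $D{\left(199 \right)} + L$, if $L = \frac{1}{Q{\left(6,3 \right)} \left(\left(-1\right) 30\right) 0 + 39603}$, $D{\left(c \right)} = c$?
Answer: $\frac{7880998}{39603} \approx 199.0$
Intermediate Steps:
$Q{\left(Z,r \right)} = Z + Z r$ ($Q{\left(Z,r \right)} = Z r + Z = Z + Z r$)
$L = \frac{1}{39603}$ ($L = \frac{1}{6 \left(1 + 3\right) \left(\left(-1\right) 30\right) 0 + 39603} = \frac{1}{6 \cdot 4 \left(-30\right) 0 + 39603} = \frac{1}{24 \left(-30\right) 0 + 39603} = \frac{1}{\left(-720\right) 0 + 39603} = \frac{1}{0 + 39603} = \frac{1}{39603} \approx 2.5251 \cdot 10^{-5}$)
$D{\left(199 \right)} + L = 199 + \frac{1}{39603} = \frac{7880998}{39603}$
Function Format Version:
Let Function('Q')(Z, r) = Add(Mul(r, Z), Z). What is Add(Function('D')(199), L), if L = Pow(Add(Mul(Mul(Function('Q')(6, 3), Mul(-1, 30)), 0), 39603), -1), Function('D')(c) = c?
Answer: Rational(7880998, 39603) ≈ 199.00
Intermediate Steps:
Function('Q')(Z, r) = Add(Z, Mul(Z, r)) (Function('Q')(Z, r) = Add(Mul(Z, r), Z) = Add(Z, Mul(Z, r)))
L = Rational(1, 39603) (L = Pow(Add(Mul(Mul(Mul(6, Add(1, 3)), Mul(-1, 30)), 0), 39603), -1) = Pow(Add(Mul(Mul(Mul(6, 4), -30), 0), 39603), -1) = Pow(Add(Mul(Mul(24, -30), 0), 39603), -1) = Pow(Add(Mul(-720, 0), 39603), -1) = Pow(Add(0, 39603), -1) = Pow(39603, -1) = Rational(1, 39603) ≈ 2.5251e-5)
Add(Function('D')(199), L) = Add(199, Rational(1, 39603)) = Rational(7880998, 39603)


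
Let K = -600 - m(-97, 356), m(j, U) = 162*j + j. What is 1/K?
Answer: 1/15211 ≈ 6.5742e-5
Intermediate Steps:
m(j, U) = 163*j
K = 15211 (K = -600 - 163*(-97) = -600 - 1*(-15811) = -600 + 15811 = 15211)
1/K = 1/15211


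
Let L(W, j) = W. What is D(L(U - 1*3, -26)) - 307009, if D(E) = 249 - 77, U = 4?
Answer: -306837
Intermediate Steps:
D(E) = 172
D(L(U - 1*3, -26)) - 307009 = 172 - 307009 = -306837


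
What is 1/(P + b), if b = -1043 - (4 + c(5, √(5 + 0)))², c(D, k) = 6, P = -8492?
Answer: -1/9635 ≈ -0.00010379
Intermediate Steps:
b = -1143 (b = -1043 - (4 + 6)² = -1043 - 1*10² = -1043 - 1*100 = -1043 - 100 = -1143)
1/(P + b) = 1/(-8492 - 1143) = 1/(-9635) = -1/9635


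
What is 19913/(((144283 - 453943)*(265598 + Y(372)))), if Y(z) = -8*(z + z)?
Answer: -19913/80401980360 ≈ -2.4767e-7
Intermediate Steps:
Y(z) = -16*z
19913/(((144283 - 453943)*(265598 + Y(372)))) = 19913/(((144283 - 453943)*(265598 - 16*372))) = 19913/((-309660*(265598 - 5952))) = 19913/((-309660*259646)) = 19913/(-80401980360) = 19913*(-1/80401980360) = -19913/80401980360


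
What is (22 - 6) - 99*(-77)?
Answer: 7639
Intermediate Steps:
(22 - 6) - 99*(-77) = 16 + 7623 = 7639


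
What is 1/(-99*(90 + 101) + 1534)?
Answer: -1/17375 ≈ -5.7554e-5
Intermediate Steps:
1/(-99*(90 + 101) + 1534) = 1/(-99*191 + 1534) = 1/(-18909 + 1534) = 1/(-17375) = -1/17375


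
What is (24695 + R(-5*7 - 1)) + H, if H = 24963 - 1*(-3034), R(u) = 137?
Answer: 52829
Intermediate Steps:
H = 27997 (H = 24963 + 3034 = 27997)
(24695 + R(-5*7 - 1)) + H = (24695 + 137) + 27997 = 24832 + 27997 = 52829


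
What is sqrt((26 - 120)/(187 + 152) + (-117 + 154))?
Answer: sqrt(4220211)/339 ≈ 6.0599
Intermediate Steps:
sqrt((26 - 120)/(187 + 152) + (-117 + 154)) = sqrt(-94/339 + 37) = sqrt(12449/339) = sqrt(4220211)/339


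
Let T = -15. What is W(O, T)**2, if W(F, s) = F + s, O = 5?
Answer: 100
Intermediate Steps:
W(O, T)**2 = (5 - 15)**2 = (-10)**2 = 100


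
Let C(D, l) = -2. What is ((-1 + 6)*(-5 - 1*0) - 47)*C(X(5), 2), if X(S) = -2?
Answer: 144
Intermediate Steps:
((-1 + 6)*(-5 - 1*0) - 47)*C(X(5), 2) = ((-1 + 6)*(-5 - 1*0) - 47)*(-2) = (5*(-5 + 0) - 47)*(-2) = (5*(-5) - 47)*(-2) = (-25 - 47)*(-2) = -72*(-2) = 144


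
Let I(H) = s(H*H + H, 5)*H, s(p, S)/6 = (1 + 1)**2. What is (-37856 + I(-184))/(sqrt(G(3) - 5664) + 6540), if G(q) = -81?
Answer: -18430592/2851823 + 42272*I*sqrt(5745)/42777345 ≈ -6.4627 + 0.0749*I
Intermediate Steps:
s(p, S) = 24 (s(p, S) = 6*(1 + 1)**2 = 6*2**2 = 6*4 = 24)
I(H) = 24*H
(-37856 + I(-184))/(sqrt(G(3) - 5664) + 6540) = (-37856 + 24*(-184))/(sqrt(-81 - 5664) + 6540) = (-37856 - 4416)/(sqrt(-5745) + 6540) = -42272/(I*sqrt(5745) + 6540) = -42272/(6540 + I*sqrt(5745))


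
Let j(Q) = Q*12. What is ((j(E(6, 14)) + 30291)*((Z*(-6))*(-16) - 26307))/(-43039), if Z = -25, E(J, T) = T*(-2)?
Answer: 859918185/43039 ≈ 19980.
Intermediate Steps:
E(J, T) = -2*T
j(Q) = 12*Q
((j(E(6, 14)) + 30291)*((Z*(-6))*(-16) - 26307))/(-43039) = ((12*(-2*14) + 30291)*(-25*(-6)*(-16) - 26307))/(-43039) = ((12*(-28) + 30291)*(150*(-16) - 26307))*(-1/43039) = ((-336 + 30291)*(-2400 - 26307))*(-1/43039) = (29955*(-28707))*(-1/43039) = -859918185*(-1/43039) = 859918185/43039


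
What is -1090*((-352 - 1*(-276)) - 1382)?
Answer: 1589220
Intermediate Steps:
-1090*((-352 - 1*(-276)) - 1382) = -1090*((-352 + 276) - 1382) = -1090*(-76 - 1382) = -1090*(-1458) = 1589220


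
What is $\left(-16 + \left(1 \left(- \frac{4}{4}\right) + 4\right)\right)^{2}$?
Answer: $169$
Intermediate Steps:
$\left(-16 + \left(1 \left(- \frac{4}{4}\right) + 4\right)\right)^{2} = \left(-16 + \left(1 \left(\left(-4\right) \frac{1}{4}\right) + 4\right)\right)^{2} = \left(-16 + \left(1 \left(-1\right) + 4\right)\right)^{2} = \left(-16 + \left(-1 + 4\right)\right)^{2} = \left(-16 + 3\right)^{2} = \left(-13\right)^{2} = 169$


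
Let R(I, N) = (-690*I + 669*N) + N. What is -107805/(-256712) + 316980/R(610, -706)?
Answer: 46863987/717124972 ≈ 0.065350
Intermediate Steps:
R(I, N) = -690*I + 670*N
-107805/(-256712) + 316980/R(610, -706) = -107805/(-256712) + 316980/(-690*610 + 670*(-706)) = -107805*(-1/256712) + 316980/(-420900 - 473020) = 107805/256712 + 316980/(-893920) = 107805/256712 + 316980*(-1/893920) = 107805/256712 - 15849/44696 = 46863987/717124972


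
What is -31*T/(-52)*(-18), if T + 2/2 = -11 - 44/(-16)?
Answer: 10323/104 ≈ 99.260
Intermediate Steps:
T = -37/4 (T = -1 + (-11 - 44/(-16)) = -1 + (-11 - 44*(-1)/16) = -1 + (-11 - 1*(-11/4)) = -1 + (-11 + 11/4) = -1 - 33/4 = -37/4 ≈ -9.2500)
-31*T/(-52)*(-18) = -(-1147)/(4*(-52))*(-18) = -(-1147)*(-1)/(4*52)*(-18) = -31*37/208*(-18) = -1147/208*(-18) = 10323/104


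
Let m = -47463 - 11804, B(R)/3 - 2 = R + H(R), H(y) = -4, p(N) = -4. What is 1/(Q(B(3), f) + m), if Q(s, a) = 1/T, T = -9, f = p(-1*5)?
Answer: -9/533404 ≈ -1.6873e-5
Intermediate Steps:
f = -4
B(R) = -6 + 3*R (B(R) = 6 + 3*(R - 4) = 6 + 3*(-4 + R) = 6 + (-12 + 3*R) = -6 + 3*R)
m = -59267
Q(s, a) = -⅑ (Q(s, a) = 1/(-9) = -⅑)
1/(Q(B(3), f) + m) = 1/(-⅑ - 59267) = 1/(-533404/9) = -9/533404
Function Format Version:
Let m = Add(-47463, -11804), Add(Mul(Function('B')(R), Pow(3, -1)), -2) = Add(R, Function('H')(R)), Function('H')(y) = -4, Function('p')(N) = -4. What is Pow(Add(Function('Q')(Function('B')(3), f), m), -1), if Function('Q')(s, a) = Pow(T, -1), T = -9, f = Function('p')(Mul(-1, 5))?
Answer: Rational(-9, 533404) ≈ -1.6873e-5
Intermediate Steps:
f = -4
Function('B')(R) = Add(-6, Mul(3, R)) (Function('B')(R) = Add(6, Mul(3, Add(R, -4))) = Add(6, Mul(3, Add(-4, R))) = Add(6, Add(-12, Mul(3, R))) = Add(-6, Mul(3, R)))
m = -59267
Function('Q')(s, a) = Rational(-1, 9) (Function('Q')(s, a) = Pow(-9, -1) = Rational(-1, 9))
Pow(Add(Function('Q')(Function('B')(3), f), m), -1) = Pow(Add(Rational(-1, 9), -59267), -1) = Pow(Rational(-533404, 9), -1) = Rational(-9, 533404)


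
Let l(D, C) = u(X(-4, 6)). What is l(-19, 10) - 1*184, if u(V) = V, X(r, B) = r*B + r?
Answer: -212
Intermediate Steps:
X(r, B) = r + B*r (X(r, B) = B*r + r = r + B*r)
l(D, C) = -28 (l(D, C) = -4*(1 + 6) = -4*7 = -28)
l(-19, 10) - 1*184 = -28 - 1*184 = -28 - 184 = -212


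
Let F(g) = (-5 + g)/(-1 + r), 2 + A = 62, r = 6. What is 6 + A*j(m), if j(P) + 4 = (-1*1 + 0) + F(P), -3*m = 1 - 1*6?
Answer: -334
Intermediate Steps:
A = 60 (A = -2 + 62 = 60)
F(g) = -1 + g/5 (F(g) = (-5 + g)/(-1 + 6) = (-5 + g)/5 = (-5 + g)*(⅕) = -1 + g/5)
m = 5/3 (m = -(1 - 1*6)/3 = -(1 - 6)/3 = -⅓*(-5) = 5/3 ≈ 1.6667)
j(P) = -6 + P/5 (j(P) = -4 + ((-1*1 + 0) + (-1 + P/5)) = -4 + ((-1 + 0) + (-1 + P/5)) = -4 + (-1 + (-1 + P/5)) = -4 + (-2 + P/5) = -6 + P/5)
6 + A*j(m) = 6 + 60*(-6 + (⅕)*(5/3)) = 6 + 60*(-6 + ⅓) = 6 + 60*(-17/3) = 6 - 340 = -334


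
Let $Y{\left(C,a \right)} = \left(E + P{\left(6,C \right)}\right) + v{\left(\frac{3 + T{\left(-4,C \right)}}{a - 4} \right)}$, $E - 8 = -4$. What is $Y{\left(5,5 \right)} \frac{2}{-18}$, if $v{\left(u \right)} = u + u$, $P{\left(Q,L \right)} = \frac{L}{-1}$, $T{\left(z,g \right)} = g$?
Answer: $- \frac{5}{3} \approx -1.6667$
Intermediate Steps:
$E = 4$ ($E = 8 - 4 = 4$)
$P{\left(Q,L \right)} = - L$ ($P{\left(Q,L \right)} = L \left(-1\right) = - L$)
$v{\left(u \right)} = 2 u$
$Y{\left(C,a \right)} = 4 - C + \frac{2 \left(3 + C\right)}{-4 + a}$ ($Y{\left(C,a \right)} = \left(4 - C\right) + 2 \frac{3 + C}{a - 4} = \left(4 - C\right) + 2 \frac{3 + C}{-4 + a} = \left(4 - C\right) + \frac{2 \left(3 + C\right)}{-4 + a} = 4 - C + \frac{2 \left(3 + C\right)}{-4 + a}$)
$Y{\left(5,5 \right)} \frac{2}{-18} = \frac{6 + 2 \cdot 5 + \left(-4 + 5\right) \left(4 - 5\right)}{-4 + 5} \frac{2}{-18} = \frac{6 + 10 + 1 \left(4 - 5\right)}{1} \cdot 2 \left(- \frac{1}{18}\right) = 1 \left(6 + 10 + 1 \left(-1\right)\right) \left(- \frac{1}{9}\right) = 1 \left(6 + 10 - 1\right) \left(- \frac{1}{9}\right) = 1 \cdot 15 \left(- \frac{1}{9}\right) = 15 \left(- \frac{1}{9}\right) = - \frac{5}{3}$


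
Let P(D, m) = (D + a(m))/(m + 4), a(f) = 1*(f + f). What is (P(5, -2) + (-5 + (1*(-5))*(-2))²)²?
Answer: 2601/4 ≈ 650.25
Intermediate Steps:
a(f) = 2*f (a(f) = 1*(2*f) = 2*f)
P(D, m) = (D + 2*m)/(4 + m) (P(D, m) = (D + 2*m)/(m + 4) = (D + 2*m)/(4 + m))
(P(5, -2) + (-5 + (1*(-5))*(-2))²)² = ((5 + 2*(-2))/(4 - 2) + (-5 + (1*(-5))*(-2))²)² = ((5 - 4)/2 + (-5 - 5*(-2))²)² = ((½)*1 + (-5 + 10)²)² = (½ + 5²)² = (½ + 25)² = (51/2)² = 2601/4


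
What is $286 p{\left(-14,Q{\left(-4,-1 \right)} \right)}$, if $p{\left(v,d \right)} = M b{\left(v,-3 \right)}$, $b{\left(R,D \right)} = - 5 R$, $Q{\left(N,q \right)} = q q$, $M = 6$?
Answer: $120120$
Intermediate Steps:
$Q{\left(N,q \right)} = q^{2}$
$p{\left(v,d \right)} = - 30 v$ ($p{\left(v,d \right)} = 6 \left(- 5 v\right) = - 30 v$)
$286 p{\left(-14,Q{\left(-4,-1 \right)} \right)} = 286 \left(\left(-30\right) \left(-14\right)\right) = 286 \cdot 420 = 120120$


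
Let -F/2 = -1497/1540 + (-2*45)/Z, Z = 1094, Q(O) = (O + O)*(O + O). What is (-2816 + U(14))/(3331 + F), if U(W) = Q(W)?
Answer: -855858080/1403872049 ≈ -0.60964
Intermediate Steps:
Q(O) = 4*O² (Q(O) = (2*O)*(2*O) = 4*O²)
U(W) = 4*W²
F = 888159/421190 (F = -2*(-1497/1540 - 2*45/1094) = -2*(-1497*1/1540 - 90*1/1094) = -2*(-1497/1540 - 45/547) = -2*(-888159/842380) = 888159/421190 ≈ 2.1087)
(-2816 + U(14))/(3331 + F) = (-2816 + 4*14²)/(3331 + 888159/421190) = (-2816 + 4*196)/(1403872049/421190) = (-2816 + 784)*(421190/1403872049) = -2032*421190/1403872049 = -855858080/1403872049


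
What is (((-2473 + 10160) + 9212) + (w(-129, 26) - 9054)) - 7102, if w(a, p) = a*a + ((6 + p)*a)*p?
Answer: -89944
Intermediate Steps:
w(a, p) = a² + a*p*(6 + p) (w(a, p) = a² + (a*(6 + p))*p = a² + a*p*(6 + p))
(((-2473 + 10160) + 9212) + (w(-129, 26) - 9054)) - 7102 = (((-2473 + 10160) + 9212) + (-129*(-129 + 26² + 6*26) - 9054)) - 7102 = ((7687 + 9212) + (-129*(-129 + 676 + 156) - 9054)) - 7102 = (16899 + (-129*703 - 9054)) - 7102 = (16899 + (-90687 - 9054)) - 7102 = (16899 - 99741) - 7102 = -82842 - 7102 = -89944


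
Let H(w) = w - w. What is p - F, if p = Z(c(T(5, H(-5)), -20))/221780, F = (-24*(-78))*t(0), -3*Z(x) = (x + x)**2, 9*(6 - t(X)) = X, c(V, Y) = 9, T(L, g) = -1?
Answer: -622758267/55445 ≈ -11232.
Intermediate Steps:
H(w) = 0
t(X) = 6 - X/9
Z(x) = -4*x**2/3 (Z(x) = -(x + x)**2/3 = -4*x**2/3)
F = 11232 (F = (-24*(-78))*(6 - 1/9*0) = 1872*(6 + 0) = 1872*6 = 11232)
p = -27/55445 (p = -4/3*9**2/221780 = -4/3*81*(1/221780) = -108*1/221780 = -27/55445 ≈ -0.00048697)
p - F = -27/55445 - 1*11232 = -27/55445 - 11232 = -622758267/55445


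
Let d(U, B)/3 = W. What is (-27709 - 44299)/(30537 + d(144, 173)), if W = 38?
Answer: -72008/30651 ≈ -2.3493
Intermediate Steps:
d(U, B) = 114 (d(U, B) = 3*38 = 114)
(-27709 - 44299)/(30537 + d(144, 173)) = (-27709 - 44299)/(30537 + 114) = -72008/30651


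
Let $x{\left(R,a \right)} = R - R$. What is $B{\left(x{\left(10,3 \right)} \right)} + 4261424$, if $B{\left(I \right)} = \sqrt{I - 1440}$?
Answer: $4261424 + 12 i \sqrt{10} \approx 4.2614 \cdot 10^{6} + 37.947 i$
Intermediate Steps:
$x{\left(R,a \right)} = 0$
$B{\left(I \right)} = \sqrt{-1440 + I}$
$B{\left(x{\left(10,3 \right)} \right)} + 4261424 = \sqrt{-1440 + 0} + 4261424 = \sqrt{-1440} + 4261424 = 12 i \sqrt{10} + 4261424 = 4261424 + 12 i \sqrt{10}$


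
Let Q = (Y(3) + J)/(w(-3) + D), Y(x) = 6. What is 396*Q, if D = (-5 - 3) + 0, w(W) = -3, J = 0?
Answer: -216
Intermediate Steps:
D = -8 (D = -8 + 0 = -8)
Q = -6/11 (Q = (6 + 0)/(-3 - 8) = 6/(-11) = 6*(-1/11) = -6/11 ≈ -0.54545)
396*Q = 396*(-6/11) = -216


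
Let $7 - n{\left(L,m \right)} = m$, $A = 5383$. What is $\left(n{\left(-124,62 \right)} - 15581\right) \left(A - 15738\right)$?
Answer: $161910780$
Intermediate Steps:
$n{\left(L,m \right)} = 7 - m$
$\left(n{\left(-124,62 \right)} - 15581\right) \left(A - 15738\right) = \left(\left(7 - 62\right) - 15581\right) \left(5383 - 15738\right) = \left(\left(7 - 62\right) - 15581\right) \left(-10355\right) = \left(-55 - 15581\right) \left(-10355\right) = \left(-15636\right) \left(-10355\right) = 161910780$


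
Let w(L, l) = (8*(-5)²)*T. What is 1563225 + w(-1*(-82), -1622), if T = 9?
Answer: 1565025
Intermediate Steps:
w(L, l) = 1800 (w(L, l) = (8*(-5)²)*9 = (8*25)*9 = 200*9 = 1800)
1563225 + w(-1*(-82), -1622) = 1563225 + 1800 = 1565025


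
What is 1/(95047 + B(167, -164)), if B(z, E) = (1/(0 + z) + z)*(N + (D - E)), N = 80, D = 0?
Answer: 167/22678009 ≈ 7.3640e-6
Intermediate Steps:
B(z, E) = (80 - E)*(z + 1/z) (B(z, E) = (1/(0 + z) + z)*(80 + (0 - E)) = (1/z + z)*(80 - E) = (z + 1/z)*(80 - E) = (80 - E)*(z + 1/z))
1/(95047 + B(167, -164)) = 1/(95047 + (80 - 1*(-164) + 167²*(80 - 1*(-164)))/167) = 1/(95047 + (80 + 164 + 27889*(80 + 164))/167) = 1/(95047 + (80 + 164 + 27889*244)/167) = 1/(95047 + (80 + 164 + 6804916)/167) = 1/(95047 + (1/167)*6805160) = 1/(95047 + 6805160/167) = 1/(22678009/167) = 167/22678009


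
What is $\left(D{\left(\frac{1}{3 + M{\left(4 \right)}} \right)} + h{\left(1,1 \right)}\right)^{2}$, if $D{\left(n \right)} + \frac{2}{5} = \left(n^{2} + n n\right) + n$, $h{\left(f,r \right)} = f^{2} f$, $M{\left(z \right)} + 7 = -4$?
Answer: $\frac{6561}{25600} \approx 0.25629$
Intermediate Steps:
$M{\left(z \right)} = -11$ ($M{\left(z \right)} = -7 - 4 = -11$)
$h{\left(f,r \right)} = f^{3}$
$D{\left(n \right)} = - \frac{2}{5} + n + 2 n^{2}$ ($D{\left(n \right)} = - \frac{2}{5} + \left(\left(n^{2} + n n\right) + n\right) = - \frac{2}{5} + \left(\left(n^{2} + n^{2}\right) + n\right) = - \frac{2}{5} + \left(2 n^{2} + n\right) = - \frac{2}{5} + \left(n + 2 n^{2}\right) = - \frac{2}{5} + n + 2 n^{2}$)
$\left(D{\left(\frac{1}{3 + M{\left(4 \right)}} \right)} + h{\left(1,1 \right)}\right)^{2} = \left(\left(- \frac{2}{5} + \frac{1}{3 - 11} + 2 \left(\frac{1}{3 - 11}\right)^{2}\right) + 1^{3}\right)^{2} = \left(\left(- \frac{2}{5} + \frac{1}{-8} + 2 \left(\frac{1}{-8}\right)^{2}\right) + 1\right)^{2} = \left(\left(- \frac{2}{5} - \frac{1}{8} + 2 \left(- \frac{1}{8}\right)^{2}\right) + 1\right)^{2} = \left(\left(- \frac{2}{5} - \frac{1}{8} + 2 \cdot \frac{1}{64}\right) + 1\right)^{2} = \left(\left(- \frac{2}{5} - \frac{1}{8} + \frac{1}{32}\right) + 1\right)^{2} = \left(- \frac{79}{160} + 1\right)^{2} = \left(\frac{81}{160}\right)^{2} = \frac{6561}{25600}$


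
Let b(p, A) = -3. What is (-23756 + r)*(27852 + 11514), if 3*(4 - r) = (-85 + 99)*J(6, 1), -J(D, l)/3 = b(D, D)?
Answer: -936674604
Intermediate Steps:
J(D, l) = 9 (J(D, l) = -3*(-3) = 9)
r = -38 (r = 4 - (-85 + 99)*9/3 = 4 - 14*9/3 = 4 - ⅓*126 = 4 - 42 = -38)
(-23756 + r)*(27852 + 11514) = (-23756 - 38)*(27852 + 11514) = -23794*39366 = -936674604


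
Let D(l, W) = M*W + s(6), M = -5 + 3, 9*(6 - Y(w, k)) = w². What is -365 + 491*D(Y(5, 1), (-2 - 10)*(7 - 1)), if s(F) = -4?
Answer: 68375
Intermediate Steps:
Y(w, k) = 6 - w²/9
M = -2
D(l, W) = -4 - 2*W (D(l, W) = -2*W - 4 = -4 - 2*W)
-365 + 491*D(Y(5, 1), (-2 - 10)*(7 - 1)) = -365 + 491*(-4 - 2*(-2 - 10)*(7 - 1)) = -365 + 491*(-4 - (-24)*6) = -365 + 491*(-4 - 2*(-72)) = -365 + 491*(-4 + 144) = -365 + 491*140 = -365 + 68740 = 68375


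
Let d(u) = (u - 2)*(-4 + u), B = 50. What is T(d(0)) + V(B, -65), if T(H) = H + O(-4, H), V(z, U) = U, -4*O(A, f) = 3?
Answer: -231/4 ≈ -57.750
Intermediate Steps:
O(A, f) = -¾ (O(A, f) = -¼*3 = -¾)
d(u) = (-4 + u)*(-2 + u) (d(u) = (-2 + u)*(-4 + u) = (-4 + u)*(-2 + u))
T(H) = -¾ + H (T(H) = H - ¾ = -¾ + H)
T(d(0)) + V(B, -65) = (-¾ + (8 + 0² - 6*0)) - 65 = (-¾ + (8 + 0 + 0)) - 65 = (-¾ + 8) - 65 = 29/4 - 65 = -231/4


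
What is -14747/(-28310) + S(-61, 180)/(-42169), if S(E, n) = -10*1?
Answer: 622149343/1193804390 ≈ 0.52115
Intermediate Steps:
S(E, n) = -10
-14747/(-28310) + S(-61, 180)/(-42169) = -14747/(-28310) - 10/(-42169) = -14747*(-1/28310) - 10*(-1/42169) = 14747/28310 + 10/42169 = 622149343/1193804390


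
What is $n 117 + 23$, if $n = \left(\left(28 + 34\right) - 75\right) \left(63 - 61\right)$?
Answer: $-3019$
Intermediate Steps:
$n = -26$ ($n = \left(62 - 75\right) 2 = \left(-13\right) 2 = -26$)
$n 117 + 23 = \left(-26\right) 117 + 23 = -3042 + 23 = -3019$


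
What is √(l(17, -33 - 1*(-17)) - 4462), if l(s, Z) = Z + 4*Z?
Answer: I*√4542 ≈ 67.394*I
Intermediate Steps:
l(s, Z) = 5*Z
√(l(17, -33 - 1*(-17)) - 4462) = √(5*(-33 - 1*(-17)) - 4462) = √(5*(-33 + 17) - 4462) = √(5*(-16) - 4462) = √(-80 - 4462) = √(-4542) = I*√4542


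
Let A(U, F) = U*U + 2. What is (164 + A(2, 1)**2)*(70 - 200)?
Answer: -26000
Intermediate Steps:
A(U, F) = 2 + U**2 (A(U, F) = U**2 + 2 = 2 + U**2)
(164 + A(2, 1)**2)*(70 - 200) = (164 + (2 + 2**2)**2)*(70 - 200) = (164 + (2 + 4)**2)*(-130) = (164 + 6**2)*(-130) = (164 + 36)*(-130) = 200*(-130) = -26000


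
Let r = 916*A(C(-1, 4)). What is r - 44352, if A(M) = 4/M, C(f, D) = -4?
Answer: -45268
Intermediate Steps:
r = -916 (r = 916*(4/(-4)) = 916*(4*(-¼)) = 916*(-1) = -916)
r - 44352 = -916 - 44352 = -45268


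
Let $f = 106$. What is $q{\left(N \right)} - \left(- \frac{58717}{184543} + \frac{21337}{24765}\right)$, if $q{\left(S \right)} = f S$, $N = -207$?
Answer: $- \frac{100281974128576}{4570207395} \approx -21943.0$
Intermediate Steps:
$q{\left(S \right)} = 106 S$
$q{\left(N \right)} - \left(- \frac{58717}{184543} + \frac{21337}{24765}\right) = 106 \left(-207\right) - \left(- \frac{58717}{184543} + \frac{21337}{24765}\right) = -21942 - \frac{2483467486}{4570207395} = - \frac{100281974128576}{4570207395}$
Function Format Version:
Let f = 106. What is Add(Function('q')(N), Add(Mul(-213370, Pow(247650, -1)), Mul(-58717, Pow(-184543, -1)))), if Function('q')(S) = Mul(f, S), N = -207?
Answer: Rational(-100281974128576, 4570207395) ≈ -21943.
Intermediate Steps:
Function('q')(S) = Mul(106, S)
Add(Function('q')(N), Add(Mul(-213370, Pow(247650, -1)), Mul(-58717, Pow(-184543, -1)))) = Add(Mul(106, -207), Add(Mul(-213370, Pow(247650, -1)), Mul(-58717, Pow(-184543, -1)))) = Add(-21942, Add(Mul(-213370, Rational(1, 247650)), Mul(-58717, Rational(-1, 184543)))) = Add(-21942, Add(Rational(-21337, 24765), Rational(58717, 184543))) = Add(-21942, Rational(-2483467486, 4570207395)) = Rational(-100281974128576, 4570207395)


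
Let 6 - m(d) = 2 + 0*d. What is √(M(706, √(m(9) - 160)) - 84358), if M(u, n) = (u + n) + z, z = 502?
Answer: √(-83150 + 2*I*√39) ≈ 0.022 + 288.36*I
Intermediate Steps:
m(d) = 4 (m(d) = 6 - (2 + 0*d) = 6 - (2 + 0) = 6 - 1*2 = 6 - 2 = 4)
M(u, n) = 502 + n + u (M(u, n) = (u + n) + 502 = (n + u) + 502 = 502 + n + u)
√(M(706, √(m(9) - 160)) - 84358) = √((502 + √(4 - 160) + 706) - 84358) = √((502 + √(-156) + 706) - 84358) = √((502 + 2*I*√39 + 706) - 84358) = √((1208 + 2*I*√39) - 84358) = √(-83150 + 2*I*√39)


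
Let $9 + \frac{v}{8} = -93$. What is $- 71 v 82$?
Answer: $4750752$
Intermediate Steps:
$v = -816$ ($v = -72 + 8 \left(-93\right) = -72 - 744 = -816$)
$- 71 v 82 = \left(-71\right) \left(-816\right) 82 = 57936 \cdot 82 = 4750752$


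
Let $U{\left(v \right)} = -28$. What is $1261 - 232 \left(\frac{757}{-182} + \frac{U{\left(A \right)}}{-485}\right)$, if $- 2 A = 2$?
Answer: $\frac{97651919}{44135} \approx 2212.6$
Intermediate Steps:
$A = -1$ ($A = \left(- \frac{1}{2}\right) 2 = -1$)
$1261 - 232 \left(\frac{757}{-182} + \frac{U{\left(A \right)}}{-485}\right) = 1261 - 232 \left(\frac{757}{-182} - \frac{28}{-485}\right) = 1261 - 232 \left(757 \left(- \frac{1}{182}\right) - - \frac{28}{485}\right) = 1261 - 232 \left(- \frac{757}{182} + \frac{28}{485}\right) = 1261 - - \frac{41997684}{44135} = 1261 + \frac{41997684}{44135} = \frac{97651919}{44135}$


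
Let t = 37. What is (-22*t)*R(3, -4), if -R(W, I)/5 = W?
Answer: 12210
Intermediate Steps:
R(W, I) = -5*W
(-22*t)*R(3, -4) = (-22*37)*(-5*3) = -814*(-15) = 12210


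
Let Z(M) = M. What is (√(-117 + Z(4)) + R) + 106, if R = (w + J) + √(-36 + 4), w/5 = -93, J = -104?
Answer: -463 + I*√113 + 4*I*√2 ≈ -463.0 + 16.287*I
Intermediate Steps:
w = -465 (w = 5*(-93) = -465)
R = -569 + 4*I*√2 (R = (-465 - 104) + √(-36 + 4) = -569 + √(-32) = -569 + 4*I*√2 ≈ -569.0 + 5.6569*I)
(√(-117 + Z(4)) + R) + 106 = (√(-117 + 4) + (-569 + 4*I*√2)) + 106 = (√(-113) + (-569 + 4*I*√2)) + 106 = (I*√113 + (-569 + 4*I*√2)) + 106 = (-569 + I*√113 + 4*I*√2) + 106 = -463 + I*√113 + 4*I*√2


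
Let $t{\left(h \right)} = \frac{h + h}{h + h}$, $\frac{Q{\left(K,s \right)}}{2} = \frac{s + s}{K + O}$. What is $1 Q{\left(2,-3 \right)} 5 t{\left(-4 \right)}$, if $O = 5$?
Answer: $- \frac{60}{7} \approx -8.5714$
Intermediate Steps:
$Q{\left(K,s \right)} = \frac{4 s}{5 + K}$ ($Q{\left(K,s \right)} = 2 \frac{s + s}{K + 5} = 2 \frac{2 s}{5 + K} = \frac{4 s}{5 + K}$)
$t{\left(h \right)} = 1$ ($t{\left(h \right)} = \frac{2 h}{2 h} = 2 h \frac{1}{2 h} = 1$)
$1 Q{\left(2,-3 \right)} 5 t{\left(-4 \right)} = 1 \cdot 4 \left(-3\right) \frac{1}{5 + 2} \cdot 5 \cdot 1 = 1 \cdot 4 \left(-3\right) \frac{1}{7} \cdot 5 \cdot 1 = 1 \left(- \frac{12}{7}\right) 5 \cdot 1 = \left(- \frac{12}{7}\right) 5 \cdot 1 = \left(- \frac{60}{7}\right) 1 = - \frac{60}{7}$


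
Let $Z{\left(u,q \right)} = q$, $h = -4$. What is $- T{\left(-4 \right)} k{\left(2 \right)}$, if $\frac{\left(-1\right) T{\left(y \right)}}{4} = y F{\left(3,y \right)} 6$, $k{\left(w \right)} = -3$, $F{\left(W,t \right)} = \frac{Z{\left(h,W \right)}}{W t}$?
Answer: $-72$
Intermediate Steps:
$F{\left(W,t \right)} = \frac{1}{t}$ ($F{\left(W,t \right)} = \frac{W}{W t} = W \frac{1}{W t} = \frac{1}{t}$)
$T{\left(y \right)} = -24$ ($T{\left(y \right)} = - 4 \frac{y}{y} 6 = - 4 \cdot 1 \cdot 6 = \left(-4\right) 6 = -24$)
$- T{\left(-4 \right)} k{\left(2 \right)} = \left(-1\right) \left(-24\right) \left(-3\right) = 24 \left(-3\right) = -72$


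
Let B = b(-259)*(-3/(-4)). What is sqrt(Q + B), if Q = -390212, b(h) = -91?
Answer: I*sqrt(1561121)/2 ≈ 624.72*I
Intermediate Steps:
B = -273/4 (B = -(-273)/(-4) = -(-273)*(-1)/4 = -91*3/4 = -273/4 ≈ -68.250)
sqrt(Q + B) = sqrt(-390212 - 273/4) = sqrt(-1561121/4) = I*sqrt(1561121)/2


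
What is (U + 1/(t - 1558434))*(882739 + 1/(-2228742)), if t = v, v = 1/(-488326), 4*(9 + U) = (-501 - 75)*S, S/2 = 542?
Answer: -233726086858301570472049416587/1696125798518961870 ≈ -1.3780e+11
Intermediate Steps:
S = 1084 (S = 2*542 = 1084)
U = -156105 (U = -9 + ((-501 - 75)*1084)/4 = -9 + (-576*1084)/4 = -9 + (¼)*(-624384) = -9 - 156096 = -156105)
v = -1/488326 ≈ -2.0478e-6
t = -1/488326 ≈ -2.0478e-6
(U + 1/(t - 1558434))*(882739 + 1/(-2228742)) = (-156105 + 1/(-1/488326 - 1558434))*(882739 + 1/(-2228742)) = (-156105 + 1/(-761023841485/488326))*(882739 - 1/2228742) = (-156105 - 488326/761023841485)*(1967397484337/2228742) = -118799626775504251/761023841485*1967397484337/2228742 = -233726086858301570472049416587/1696125798518961870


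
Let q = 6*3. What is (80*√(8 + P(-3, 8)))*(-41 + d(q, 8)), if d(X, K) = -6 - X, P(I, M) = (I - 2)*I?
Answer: -5200*√23 ≈ -24938.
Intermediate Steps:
P(I, M) = I*(-2 + I) (P(I, M) = (-2 + I)*I = I*(-2 + I))
q = 18
(80*√(8 + P(-3, 8)))*(-41 + d(q, 8)) = (80*√(8 - 3*(-2 - 3)))*(-41 + (-6 - 1*18)) = (80*√(8 - 3*(-5)))*(-41 + (-6 - 18)) = (80*√(8 + 15))*(-41 - 24) = (80*√23)*(-65) = -5200*√23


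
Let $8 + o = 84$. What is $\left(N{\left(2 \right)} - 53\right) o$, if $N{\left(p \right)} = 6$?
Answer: $-3572$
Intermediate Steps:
$o = 76$ ($o = -8 + 84 = 76$)
$\left(N{\left(2 \right)} - 53\right) o = \left(6 - 53\right) 76 = \left(-47\right) 76 = -3572$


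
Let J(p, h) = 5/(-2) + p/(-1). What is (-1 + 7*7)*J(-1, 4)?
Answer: -72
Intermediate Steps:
J(p, h) = -5/2 - p (J(p, h) = 5*(-½) + p*(-1) = -5/2 - p)
(-1 + 7*7)*J(-1, 4) = (-1 + 7*7)*(-5/2 - 1*(-1)) = (-1 + 49)*(-5/2 + 1) = 48*(-3/2) = -72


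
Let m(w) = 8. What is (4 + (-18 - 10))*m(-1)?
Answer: -192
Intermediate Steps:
(4 + (-18 - 10))*m(-1) = (4 + (-18 - 10))*8 = (4 - 28)*8 = -24*8 = -192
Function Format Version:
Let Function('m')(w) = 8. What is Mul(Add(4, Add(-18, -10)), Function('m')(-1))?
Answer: -192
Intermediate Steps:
Mul(Add(4, Add(-18, -10)), Function('m')(-1)) = Mul(Add(4, Add(-18, -10)), 8) = Mul(Add(4, -28), 8) = Mul(-24, 8) = -192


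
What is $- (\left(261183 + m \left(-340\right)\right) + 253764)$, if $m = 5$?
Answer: $-513247$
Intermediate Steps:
$- (\left(261183 + m \left(-340\right)\right) + 253764) = - (\left(261183 + 5 \left(-340\right)\right) + 253764) = - (\left(261183 - 1700\right) + 253764) = - (259483 + 253764) = \left(-1\right) 513247 = -513247$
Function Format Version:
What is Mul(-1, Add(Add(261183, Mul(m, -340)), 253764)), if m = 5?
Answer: -513247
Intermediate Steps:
Mul(-1, Add(Add(261183, Mul(m, -340)), 253764)) = Mul(-1, Add(Add(261183, Mul(5, -340)), 253764)) = Mul(-1, Add(Add(261183, -1700), 253764)) = Mul(-1, Add(259483, 253764)) = Mul(-1, 513247) = -513247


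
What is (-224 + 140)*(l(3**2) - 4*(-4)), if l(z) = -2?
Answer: -1176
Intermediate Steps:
(-224 + 140)*(l(3**2) - 4*(-4)) = (-224 + 140)*(-2 - 4*(-4)) = -84*(-2 + 16) = -84*14 = -1176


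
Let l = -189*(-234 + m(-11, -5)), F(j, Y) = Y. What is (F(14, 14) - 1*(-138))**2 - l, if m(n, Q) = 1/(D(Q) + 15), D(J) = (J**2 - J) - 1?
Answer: -929179/44 ≈ -21118.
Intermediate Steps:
D(J) = -1 + J**2 - J
m(n, Q) = 1/(14 + Q**2 - Q) (m(n, Q) = 1/((-1 + Q**2 - Q) + 15) = 1/(14 + Q**2 - Q))
l = 1945755/44 (l = -189*(-234 + 1/(14 + (-5)**2 - 1*(-5))) = -189*(-234 + 1/(14 + 25 + 5)) = -189*(-234 + 1/44) = -189*(-10295/44) = 1945755/44 ≈ 44222.)
(F(14, 14) - 1*(-138))**2 - l = (14 - 1*(-138))**2 - 1*1945755/44 = (14 + 138)**2 - 1945755/44 = 152**2 - 1945755/44 = 23104 - 1945755/44 = -929179/44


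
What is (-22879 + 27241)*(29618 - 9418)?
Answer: 88112400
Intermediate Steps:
(-22879 + 27241)*(29618 - 9418) = 4362*20200 = 88112400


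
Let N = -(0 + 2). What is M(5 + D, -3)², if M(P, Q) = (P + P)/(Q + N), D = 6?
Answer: 484/25 ≈ 19.360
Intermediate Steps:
N = -2 (N = -1*2 = -2)
M(P, Q) = 2*P/(-2 + Q) (M(P, Q) = (P + P)/(Q - 2) = (2*P)/(-2 + Q) = 2*P/(-2 + Q))
M(5 + D, -3)² = (2*(5 + 6)/(-2 - 3))² = (2*11/(-5))² = (2*11*(-⅕))² = (-22/5)² = 484/25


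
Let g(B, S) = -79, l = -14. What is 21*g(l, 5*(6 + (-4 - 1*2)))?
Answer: -1659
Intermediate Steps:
21*g(l, 5*(6 + (-4 - 1*2))) = 21*(-79) = -1659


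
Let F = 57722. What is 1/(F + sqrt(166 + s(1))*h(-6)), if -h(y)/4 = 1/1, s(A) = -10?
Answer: 28861/1665913394 + 2*sqrt(39)/832956697 ≈ 1.7339e-5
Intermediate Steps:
h(y) = -4 (h(y) = -4/1 = -4*1 = -4)
1/(F + sqrt(166 + s(1))*h(-6)) = 1/(57722 + sqrt(166 - 10)*(-4)) = 1/(57722 + sqrt(156)*(-4)) = 1/(57722 + (2*sqrt(39))*(-4)) = 1/(57722 - 8*sqrt(39))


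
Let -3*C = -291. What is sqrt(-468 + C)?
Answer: I*sqrt(371) ≈ 19.261*I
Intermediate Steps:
C = 97 (C = -1/3*(-291) = 97)
sqrt(-468 + C) = sqrt(-468 + 97) = sqrt(-371) = I*sqrt(371)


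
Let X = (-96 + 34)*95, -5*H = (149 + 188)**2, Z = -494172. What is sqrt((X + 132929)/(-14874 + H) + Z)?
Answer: I*sqrt(17454802055735117)/187939 ≈ 702.98*I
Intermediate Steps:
H = -113569/5 (H = -(149 + 188)**2/5 = -1/5*337**2 = -1/5*113569 = -113569/5 ≈ -22714.)
X = -5890 (X = -62*95 = -5890)
sqrt((X + 132929)/(-14874 + H) + Z) = sqrt((-5890 + 132929)/(-14874 - 113569/5) - 494172) = sqrt(127039/(-187939/5) - 494172) = sqrt(127039*(-5/187939) - 494172) = sqrt(-635195/187939 - 494172) = sqrt(-92874826703/187939) = I*sqrt(17454802055735117)/187939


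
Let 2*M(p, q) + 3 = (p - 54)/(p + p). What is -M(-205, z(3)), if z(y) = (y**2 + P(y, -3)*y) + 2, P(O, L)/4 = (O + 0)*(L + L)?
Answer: 971/820 ≈ 1.1841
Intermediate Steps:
P(O, L) = 8*L*O (P(O, L) = 4*((O + 0)*(L + L)) = 4*(O*(2*L)) = 4*(2*L*O) = 8*L*O)
z(y) = 2 - 23*y**2 (z(y) = (y**2 + (8*(-3)*y)*y) + 2 = (y**2 + (-24*y)*y) + 2 = (y**2 - 24*y**2) + 2 = -23*y**2 + 2 = 2 - 23*y**2)
M(p, q) = -3/2 + (-54 + p)/(4*p) (M(p, q) = -3/2 + ((p - 54)/(p + p))/2 = -3/2 + ((-54 + p)/((2*p)))/2 = -3/2 + ((-54 + p)*(1/(2*p)))/2 = -3/2 + ((-54 + p)/(2*p))/2 = -3/2 + (-54 + p)/(4*p))
-M(-205, z(3)) = -(-54 - 5*(-205))/(4*(-205)) = -(-1)*(-54 + 1025)/(4*205) = -(-1)*971/(4*205) = -1*(-971/820) = 971/820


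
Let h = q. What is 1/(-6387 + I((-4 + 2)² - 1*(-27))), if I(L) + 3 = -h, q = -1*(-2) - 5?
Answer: -1/6387 ≈ -0.00015657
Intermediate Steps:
q = -3 (q = 2 - 5 = -3)
h = -3
I(L) = 0 (I(L) = -3 - 1*(-3) = -3 + 3 = 0)
1/(-6387 + I((-4 + 2)² - 1*(-27))) = 1/(-6387 + 0) = 1/(-6387) = -1/6387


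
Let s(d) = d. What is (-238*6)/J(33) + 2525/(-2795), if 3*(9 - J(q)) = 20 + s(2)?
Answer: -2397281/2795 ≈ -857.70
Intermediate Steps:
J(q) = 5/3 (J(q) = 9 - (20 + 2)/3 = 9 - ⅓*22 = 9 - 22/3 = 5/3)
(-238*6)/J(33) + 2525/(-2795) = (-238*6)/(5/3) + 2525/(-2795) = -1428*⅗ + 2525*(-1/2795) = -4284/5 - 505/559 = -2397281/2795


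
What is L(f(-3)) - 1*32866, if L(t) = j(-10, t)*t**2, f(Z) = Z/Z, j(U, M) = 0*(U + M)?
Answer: -32866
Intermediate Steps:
j(U, M) = 0 (j(U, M) = 0*(M + U) = 0)
f(Z) = 1
L(t) = 0 (L(t) = 0*t**2 = 0)
L(f(-3)) - 1*32866 = 0 - 1*32866 = 0 - 32866 = -32866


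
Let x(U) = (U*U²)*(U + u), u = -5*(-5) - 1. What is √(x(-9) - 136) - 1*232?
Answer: -232 + I*√11071 ≈ -232.0 + 105.22*I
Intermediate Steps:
u = 24 (u = 25 - 1 = 24)
x(U) = U³*(24 + U) (x(U) = (U*U²)*(U + 24) = U³*(24 + U))
√(x(-9) - 136) - 1*232 = √((-9)³*(24 - 9) - 136) - 1*232 = √(-729*15 - 136) - 232 = √(-10935 - 136) - 232 = √(-11071) - 232 = I*√11071 - 232 = -232 + I*√11071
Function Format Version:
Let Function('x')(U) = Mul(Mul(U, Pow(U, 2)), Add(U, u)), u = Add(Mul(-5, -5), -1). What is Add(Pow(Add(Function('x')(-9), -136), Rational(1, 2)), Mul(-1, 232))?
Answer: Add(-232, Mul(I, Pow(11071, Rational(1, 2)))) ≈ Add(-232.00, Mul(105.22, I))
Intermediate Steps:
u = 24 (u = Add(25, -1) = 24)
Function('x')(U) = Mul(Pow(U, 3), Add(24, U)) (Function('x')(U) = Mul(Mul(U, Pow(U, 2)), Add(U, 24)) = Mul(Pow(U, 3), Add(24, U)))
Add(Pow(Add(Function('x')(-9), -136), Rational(1, 2)), Mul(-1, 232)) = Add(Pow(Add(Mul(Pow(-9, 3), Add(24, -9)), -136), Rational(1, 2)), Mul(-1, 232)) = Add(Pow(Add(Mul(-729, 15), -136), Rational(1, 2)), -232) = Add(Pow(Add(-10935, -136), Rational(1, 2)), -232) = Add(Pow(-11071, Rational(1, 2)), -232) = Add(Mul(I, Pow(11071, Rational(1, 2))), -232) = Add(-232, Mul(I, Pow(11071, Rational(1, 2))))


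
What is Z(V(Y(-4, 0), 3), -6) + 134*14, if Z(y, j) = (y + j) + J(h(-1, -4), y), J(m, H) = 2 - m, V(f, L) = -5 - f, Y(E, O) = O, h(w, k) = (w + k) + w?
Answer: 1873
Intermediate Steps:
h(w, k) = k + 2*w (h(w, k) = (k + w) + w = k + 2*w)
Z(y, j) = 8 + j + y (Z(y, j) = (y + j) + (2 - (-4 + 2*(-1))) = (j + y) + (2 - (-4 - 2)) = (j + y) + (2 - 1*(-6)) = (j + y) + (2 + 6) = (j + y) + 8 = 8 + j + y)
Z(V(Y(-4, 0), 3), -6) + 134*14 = (8 - 6 + (-5 - 1*0)) + 134*14 = (8 - 6 + (-5 + 0)) + 1876 = (8 - 6 - 5) + 1876 = -3 + 1876 = 1873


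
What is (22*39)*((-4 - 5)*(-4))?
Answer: 30888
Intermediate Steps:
(22*39)*((-4 - 5)*(-4)) = 858*(-9*(-4)) = 858*36 = 30888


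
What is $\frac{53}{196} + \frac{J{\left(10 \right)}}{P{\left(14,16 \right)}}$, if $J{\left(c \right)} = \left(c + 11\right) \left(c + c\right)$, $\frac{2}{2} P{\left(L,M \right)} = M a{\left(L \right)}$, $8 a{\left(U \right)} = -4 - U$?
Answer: $- \frac{6701}{588} \approx -11.396$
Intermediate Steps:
$a{\left(U \right)} = - \frac{1}{2} - \frac{U}{8}$ ($a{\left(U \right)} = \frac{-4 - U}{8} = - \frac{1}{2} - \frac{U}{8}$)
$P{\left(L,M \right)} = M \left(- \frac{1}{2} - \frac{L}{8}\right)$
$J{\left(c \right)} = 2 c \left(11 + c\right)$ ($J{\left(c \right)} = \left(11 + c\right) 2 c = 2 c \left(11 + c\right)$)
$\frac{53}{196} + \frac{J{\left(10 \right)}}{P{\left(14,16 \right)}} = \frac{53}{196} + \frac{2 \cdot 10 \left(11 + 10\right)}{\left(- \frac{1}{8}\right) 16 \left(4 + 14\right)} = 53 \cdot \frac{1}{196} + \frac{2 \cdot 10 \cdot 21}{\left(- \frac{1}{8}\right) 16 \cdot 18} = \frac{53}{196} + \frac{420}{-36} = \frac{53}{196} + 420 \left(- \frac{1}{36}\right) = \frac{53}{196} - \frac{35}{3} = - \frac{6701}{588}$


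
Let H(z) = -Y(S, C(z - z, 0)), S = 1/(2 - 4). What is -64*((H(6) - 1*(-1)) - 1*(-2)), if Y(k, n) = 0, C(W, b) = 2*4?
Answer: -192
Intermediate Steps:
S = -1/2 (S = 1/(-2) = -1/2 ≈ -0.50000)
C(W, b) = 8
H(z) = 0 (H(z) = -1*0 = 0)
-64*((H(6) - 1*(-1)) - 1*(-2)) = -64*((0 - 1*(-1)) - 1*(-2)) = -64*((0 + 1) + 2) = -64*(1 + 2) = -64*3 = -192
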